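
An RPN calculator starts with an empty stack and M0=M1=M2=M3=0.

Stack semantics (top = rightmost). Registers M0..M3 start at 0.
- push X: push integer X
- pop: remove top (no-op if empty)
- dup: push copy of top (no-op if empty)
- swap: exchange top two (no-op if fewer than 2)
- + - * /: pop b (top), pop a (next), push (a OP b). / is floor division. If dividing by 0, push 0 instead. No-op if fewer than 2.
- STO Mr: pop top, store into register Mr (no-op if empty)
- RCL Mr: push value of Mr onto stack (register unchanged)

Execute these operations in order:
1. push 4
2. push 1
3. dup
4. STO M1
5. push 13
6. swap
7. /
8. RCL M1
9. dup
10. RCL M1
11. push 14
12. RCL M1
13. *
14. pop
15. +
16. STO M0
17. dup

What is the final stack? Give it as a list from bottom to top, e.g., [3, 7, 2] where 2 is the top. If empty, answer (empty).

After op 1 (push 4): stack=[4] mem=[0,0,0,0]
After op 2 (push 1): stack=[4,1] mem=[0,0,0,0]
After op 3 (dup): stack=[4,1,1] mem=[0,0,0,0]
After op 4 (STO M1): stack=[4,1] mem=[0,1,0,0]
After op 5 (push 13): stack=[4,1,13] mem=[0,1,0,0]
After op 6 (swap): stack=[4,13,1] mem=[0,1,0,0]
After op 7 (/): stack=[4,13] mem=[0,1,0,0]
After op 8 (RCL M1): stack=[4,13,1] mem=[0,1,0,0]
After op 9 (dup): stack=[4,13,1,1] mem=[0,1,0,0]
After op 10 (RCL M1): stack=[4,13,1,1,1] mem=[0,1,0,0]
After op 11 (push 14): stack=[4,13,1,1,1,14] mem=[0,1,0,0]
After op 12 (RCL M1): stack=[4,13,1,1,1,14,1] mem=[0,1,0,0]
After op 13 (*): stack=[4,13,1,1,1,14] mem=[0,1,0,0]
After op 14 (pop): stack=[4,13,1,1,1] mem=[0,1,0,0]
After op 15 (+): stack=[4,13,1,2] mem=[0,1,0,0]
After op 16 (STO M0): stack=[4,13,1] mem=[2,1,0,0]
After op 17 (dup): stack=[4,13,1,1] mem=[2,1,0,0]

Answer: [4, 13, 1, 1]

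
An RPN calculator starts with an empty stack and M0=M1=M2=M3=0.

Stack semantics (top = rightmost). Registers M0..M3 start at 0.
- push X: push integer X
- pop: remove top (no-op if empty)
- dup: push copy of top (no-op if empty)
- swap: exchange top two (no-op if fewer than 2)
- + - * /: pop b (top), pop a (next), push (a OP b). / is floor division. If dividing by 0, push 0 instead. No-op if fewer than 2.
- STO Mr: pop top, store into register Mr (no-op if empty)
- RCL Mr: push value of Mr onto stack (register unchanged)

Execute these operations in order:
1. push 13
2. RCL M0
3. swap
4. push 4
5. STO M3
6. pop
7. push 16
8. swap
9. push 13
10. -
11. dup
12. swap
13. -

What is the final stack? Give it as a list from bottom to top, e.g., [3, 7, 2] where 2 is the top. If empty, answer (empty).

After op 1 (push 13): stack=[13] mem=[0,0,0,0]
After op 2 (RCL M0): stack=[13,0] mem=[0,0,0,0]
After op 3 (swap): stack=[0,13] mem=[0,0,0,0]
After op 4 (push 4): stack=[0,13,4] mem=[0,0,0,0]
After op 5 (STO M3): stack=[0,13] mem=[0,0,0,4]
After op 6 (pop): stack=[0] mem=[0,0,0,4]
After op 7 (push 16): stack=[0,16] mem=[0,0,0,4]
After op 8 (swap): stack=[16,0] mem=[0,0,0,4]
After op 9 (push 13): stack=[16,0,13] mem=[0,0,0,4]
After op 10 (-): stack=[16,-13] mem=[0,0,0,4]
After op 11 (dup): stack=[16,-13,-13] mem=[0,0,0,4]
After op 12 (swap): stack=[16,-13,-13] mem=[0,0,0,4]
After op 13 (-): stack=[16,0] mem=[0,0,0,4]

Answer: [16, 0]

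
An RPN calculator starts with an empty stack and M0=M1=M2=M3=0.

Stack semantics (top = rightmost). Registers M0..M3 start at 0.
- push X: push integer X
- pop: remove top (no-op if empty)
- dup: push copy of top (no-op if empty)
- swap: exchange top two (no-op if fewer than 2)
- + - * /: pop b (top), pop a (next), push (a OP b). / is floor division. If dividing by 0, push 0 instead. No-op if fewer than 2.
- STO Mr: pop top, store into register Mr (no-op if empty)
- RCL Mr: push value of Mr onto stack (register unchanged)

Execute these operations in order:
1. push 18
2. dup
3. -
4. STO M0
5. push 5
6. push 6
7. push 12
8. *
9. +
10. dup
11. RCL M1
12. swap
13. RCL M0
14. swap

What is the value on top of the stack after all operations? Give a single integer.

After op 1 (push 18): stack=[18] mem=[0,0,0,0]
After op 2 (dup): stack=[18,18] mem=[0,0,0,0]
After op 3 (-): stack=[0] mem=[0,0,0,0]
After op 4 (STO M0): stack=[empty] mem=[0,0,0,0]
After op 5 (push 5): stack=[5] mem=[0,0,0,0]
After op 6 (push 6): stack=[5,6] mem=[0,0,0,0]
After op 7 (push 12): stack=[5,6,12] mem=[0,0,0,0]
After op 8 (*): stack=[5,72] mem=[0,0,0,0]
After op 9 (+): stack=[77] mem=[0,0,0,0]
After op 10 (dup): stack=[77,77] mem=[0,0,0,0]
After op 11 (RCL M1): stack=[77,77,0] mem=[0,0,0,0]
After op 12 (swap): stack=[77,0,77] mem=[0,0,0,0]
After op 13 (RCL M0): stack=[77,0,77,0] mem=[0,0,0,0]
After op 14 (swap): stack=[77,0,0,77] mem=[0,0,0,0]

Answer: 77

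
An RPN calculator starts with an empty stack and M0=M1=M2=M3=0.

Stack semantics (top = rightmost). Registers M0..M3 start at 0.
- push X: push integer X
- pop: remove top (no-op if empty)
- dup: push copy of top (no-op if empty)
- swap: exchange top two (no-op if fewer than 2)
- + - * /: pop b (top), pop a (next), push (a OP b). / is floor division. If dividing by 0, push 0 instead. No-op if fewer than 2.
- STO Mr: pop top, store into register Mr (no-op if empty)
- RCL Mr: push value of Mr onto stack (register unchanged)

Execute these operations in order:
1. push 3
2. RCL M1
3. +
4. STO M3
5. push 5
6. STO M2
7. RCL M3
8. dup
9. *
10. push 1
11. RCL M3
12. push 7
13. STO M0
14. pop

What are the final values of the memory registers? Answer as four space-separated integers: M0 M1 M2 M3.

Answer: 7 0 5 3

Derivation:
After op 1 (push 3): stack=[3] mem=[0,0,0,0]
After op 2 (RCL M1): stack=[3,0] mem=[0,0,0,0]
After op 3 (+): stack=[3] mem=[0,0,0,0]
After op 4 (STO M3): stack=[empty] mem=[0,0,0,3]
After op 5 (push 5): stack=[5] mem=[0,0,0,3]
After op 6 (STO M2): stack=[empty] mem=[0,0,5,3]
After op 7 (RCL M3): stack=[3] mem=[0,0,5,3]
After op 8 (dup): stack=[3,3] mem=[0,0,5,3]
After op 9 (*): stack=[9] mem=[0,0,5,3]
After op 10 (push 1): stack=[9,1] mem=[0,0,5,3]
After op 11 (RCL M3): stack=[9,1,3] mem=[0,0,5,3]
After op 12 (push 7): stack=[9,1,3,7] mem=[0,0,5,3]
After op 13 (STO M0): stack=[9,1,3] mem=[7,0,5,3]
After op 14 (pop): stack=[9,1] mem=[7,0,5,3]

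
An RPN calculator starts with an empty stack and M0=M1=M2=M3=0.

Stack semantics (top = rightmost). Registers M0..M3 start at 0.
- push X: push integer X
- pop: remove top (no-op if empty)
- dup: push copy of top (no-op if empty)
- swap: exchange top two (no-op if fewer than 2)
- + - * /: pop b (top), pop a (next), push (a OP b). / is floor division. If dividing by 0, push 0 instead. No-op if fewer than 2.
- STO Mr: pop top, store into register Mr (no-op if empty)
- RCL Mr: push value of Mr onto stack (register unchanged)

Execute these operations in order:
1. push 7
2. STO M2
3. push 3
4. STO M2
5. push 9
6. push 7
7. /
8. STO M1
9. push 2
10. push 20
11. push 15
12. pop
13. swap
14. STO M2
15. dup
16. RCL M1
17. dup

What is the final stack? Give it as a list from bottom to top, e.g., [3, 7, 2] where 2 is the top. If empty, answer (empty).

Answer: [20, 20, 1, 1]

Derivation:
After op 1 (push 7): stack=[7] mem=[0,0,0,0]
After op 2 (STO M2): stack=[empty] mem=[0,0,7,0]
After op 3 (push 3): stack=[3] mem=[0,0,7,0]
After op 4 (STO M2): stack=[empty] mem=[0,0,3,0]
After op 5 (push 9): stack=[9] mem=[0,0,3,0]
After op 6 (push 7): stack=[9,7] mem=[0,0,3,0]
After op 7 (/): stack=[1] mem=[0,0,3,0]
After op 8 (STO M1): stack=[empty] mem=[0,1,3,0]
After op 9 (push 2): stack=[2] mem=[0,1,3,0]
After op 10 (push 20): stack=[2,20] mem=[0,1,3,0]
After op 11 (push 15): stack=[2,20,15] mem=[0,1,3,0]
After op 12 (pop): stack=[2,20] mem=[0,1,3,0]
After op 13 (swap): stack=[20,2] mem=[0,1,3,0]
After op 14 (STO M2): stack=[20] mem=[0,1,2,0]
After op 15 (dup): stack=[20,20] mem=[0,1,2,0]
After op 16 (RCL M1): stack=[20,20,1] mem=[0,1,2,0]
After op 17 (dup): stack=[20,20,1,1] mem=[0,1,2,0]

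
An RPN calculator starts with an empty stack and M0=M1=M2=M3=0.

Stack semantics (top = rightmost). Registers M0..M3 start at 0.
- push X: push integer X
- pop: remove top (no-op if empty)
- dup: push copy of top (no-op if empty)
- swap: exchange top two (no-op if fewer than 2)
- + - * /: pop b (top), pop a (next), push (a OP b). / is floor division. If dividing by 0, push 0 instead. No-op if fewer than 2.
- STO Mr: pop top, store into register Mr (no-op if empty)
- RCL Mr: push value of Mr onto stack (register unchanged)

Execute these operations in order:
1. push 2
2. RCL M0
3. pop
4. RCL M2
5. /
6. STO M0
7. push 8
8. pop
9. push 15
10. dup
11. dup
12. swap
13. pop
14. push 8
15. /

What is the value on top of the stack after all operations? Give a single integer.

After op 1 (push 2): stack=[2] mem=[0,0,0,0]
After op 2 (RCL M0): stack=[2,0] mem=[0,0,0,0]
After op 3 (pop): stack=[2] mem=[0,0,0,0]
After op 4 (RCL M2): stack=[2,0] mem=[0,0,0,0]
After op 5 (/): stack=[0] mem=[0,0,0,0]
After op 6 (STO M0): stack=[empty] mem=[0,0,0,0]
After op 7 (push 8): stack=[8] mem=[0,0,0,0]
After op 8 (pop): stack=[empty] mem=[0,0,0,0]
After op 9 (push 15): stack=[15] mem=[0,0,0,0]
After op 10 (dup): stack=[15,15] mem=[0,0,0,0]
After op 11 (dup): stack=[15,15,15] mem=[0,0,0,0]
After op 12 (swap): stack=[15,15,15] mem=[0,0,0,0]
After op 13 (pop): stack=[15,15] mem=[0,0,0,0]
After op 14 (push 8): stack=[15,15,8] mem=[0,0,0,0]
After op 15 (/): stack=[15,1] mem=[0,0,0,0]

Answer: 1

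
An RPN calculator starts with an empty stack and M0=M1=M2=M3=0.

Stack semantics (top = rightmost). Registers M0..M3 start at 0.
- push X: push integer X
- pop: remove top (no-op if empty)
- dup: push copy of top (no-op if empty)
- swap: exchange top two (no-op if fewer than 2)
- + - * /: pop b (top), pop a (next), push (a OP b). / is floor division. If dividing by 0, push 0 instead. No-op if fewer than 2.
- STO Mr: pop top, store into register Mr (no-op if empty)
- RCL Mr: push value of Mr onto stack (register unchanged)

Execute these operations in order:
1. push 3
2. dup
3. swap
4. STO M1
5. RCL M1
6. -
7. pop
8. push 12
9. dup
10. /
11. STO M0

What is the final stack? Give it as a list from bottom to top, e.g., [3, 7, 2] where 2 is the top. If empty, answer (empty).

After op 1 (push 3): stack=[3] mem=[0,0,0,0]
After op 2 (dup): stack=[3,3] mem=[0,0,0,0]
After op 3 (swap): stack=[3,3] mem=[0,0,0,0]
After op 4 (STO M1): stack=[3] mem=[0,3,0,0]
After op 5 (RCL M1): stack=[3,3] mem=[0,3,0,0]
After op 6 (-): stack=[0] mem=[0,3,0,0]
After op 7 (pop): stack=[empty] mem=[0,3,0,0]
After op 8 (push 12): stack=[12] mem=[0,3,0,0]
After op 9 (dup): stack=[12,12] mem=[0,3,0,0]
After op 10 (/): stack=[1] mem=[0,3,0,0]
After op 11 (STO M0): stack=[empty] mem=[1,3,0,0]

Answer: (empty)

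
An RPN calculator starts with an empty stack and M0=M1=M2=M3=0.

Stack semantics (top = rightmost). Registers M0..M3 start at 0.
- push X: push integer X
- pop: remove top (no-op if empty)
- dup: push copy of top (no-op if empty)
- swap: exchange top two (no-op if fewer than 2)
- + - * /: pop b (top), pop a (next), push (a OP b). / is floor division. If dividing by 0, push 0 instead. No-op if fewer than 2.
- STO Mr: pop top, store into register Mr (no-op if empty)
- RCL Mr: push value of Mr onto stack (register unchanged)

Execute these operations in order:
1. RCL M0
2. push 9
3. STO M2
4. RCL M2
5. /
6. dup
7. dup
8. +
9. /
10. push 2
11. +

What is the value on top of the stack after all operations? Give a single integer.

Answer: 2

Derivation:
After op 1 (RCL M0): stack=[0] mem=[0,0,0,0]
After op 2 (push 9): stack=[0,9] mem=[0,0,0,0]
After op 3 (STO M2): stack=[0] mem=[0,0,9,0]
After op 4 (RCL M2): stack=[0,9] mem=[0,0,9,0]
After op 5 (/): stack=[0] mem=[0,0,9,0]
After op 6 (dup): stack=[0,0] mem=[0,0,9,0]
After op 7 (dup): stack=[0,0,0] mem=[0,0,9,0]
After op 8 (+): stack=[0,0] mem=[0,0,9,0]
After op 9 (/): stack=[0] mem=[0,0,9,0]
After op 10 (push 2): stack=[0,2] mem=[0,0,9,0]
After op 11 (+): stack=[2] mem=[0,0,9,0]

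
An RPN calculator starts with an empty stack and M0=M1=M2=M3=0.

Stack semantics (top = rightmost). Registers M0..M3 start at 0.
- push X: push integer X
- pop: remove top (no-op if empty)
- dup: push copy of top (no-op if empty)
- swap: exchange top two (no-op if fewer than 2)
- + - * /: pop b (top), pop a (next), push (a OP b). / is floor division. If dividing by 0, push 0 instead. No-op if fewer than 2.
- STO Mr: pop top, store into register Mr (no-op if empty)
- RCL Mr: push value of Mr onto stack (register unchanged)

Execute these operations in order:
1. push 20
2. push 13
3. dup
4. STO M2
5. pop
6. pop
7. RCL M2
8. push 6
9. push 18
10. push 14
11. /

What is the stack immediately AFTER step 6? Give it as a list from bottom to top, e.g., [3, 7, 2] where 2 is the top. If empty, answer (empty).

After op 1 (push 20): stack=[20] mem=[0,0,0,0]
After op 2 (push 13): stack=[20,13] mem=[0,0,0,0]
After op 3 (dup): stack=[20,13,13] mem=[0,0,0,0]
After op 4 (STO M2): stack=[20,13] mem=[0,0,13,0]
After op 5 (pop): stack=[20] mem=[0,0,13,0]
After op 6 (pop): stack=[empty] mem=[0,0,13,0]

(empty)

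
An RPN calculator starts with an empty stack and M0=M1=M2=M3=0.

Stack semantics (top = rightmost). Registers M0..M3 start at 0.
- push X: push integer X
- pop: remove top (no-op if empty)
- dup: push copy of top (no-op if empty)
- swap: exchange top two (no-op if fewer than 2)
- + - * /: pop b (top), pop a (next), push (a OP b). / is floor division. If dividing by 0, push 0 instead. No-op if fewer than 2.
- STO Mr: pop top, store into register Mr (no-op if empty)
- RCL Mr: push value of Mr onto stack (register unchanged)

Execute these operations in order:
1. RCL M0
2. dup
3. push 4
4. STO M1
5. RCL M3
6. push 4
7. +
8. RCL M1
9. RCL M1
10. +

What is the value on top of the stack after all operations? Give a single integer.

Answer: 8

Derivation:
After op 1 (RCL M0): stack=[0] mem=[0,0,0,0]
After op 2 (dup): stack=[0,0] mem=[0,0,0,0]
After op 3 (push 4): stack=[0,0,4] mem=[0,0,0,0]
After op 4 (STO M1): stack=[0,0] mem=[0,4,0,0]
After op 5 (RCL M3): stack=[0,0,0] mem=[0,4,0,0]
After op 6 (push 4): stack=[0,0,0,4] mem=[0,4,0,0]
After op 7 (+): stack=[0,0,4] mem=[0,4,0,0]
After op 8 (RCL M1): stack=[0,0,4,4] mem=[0,4,0,0]
After op 9 (RCL M1): stack=[0,0,4,4,4] mem=[0,4,0,0]
After op 10 (+): stack=[0,0,4,8] mem=[0,4,0,0]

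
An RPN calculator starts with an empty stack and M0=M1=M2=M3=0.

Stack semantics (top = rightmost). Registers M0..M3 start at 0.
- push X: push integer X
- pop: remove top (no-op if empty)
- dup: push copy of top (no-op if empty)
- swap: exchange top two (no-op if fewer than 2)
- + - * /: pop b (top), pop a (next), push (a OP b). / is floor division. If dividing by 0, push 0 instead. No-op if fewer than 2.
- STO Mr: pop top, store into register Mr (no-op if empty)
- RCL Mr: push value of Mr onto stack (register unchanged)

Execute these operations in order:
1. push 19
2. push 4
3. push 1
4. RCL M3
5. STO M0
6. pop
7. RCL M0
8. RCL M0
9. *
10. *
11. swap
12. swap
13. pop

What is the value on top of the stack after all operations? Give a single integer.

Answer: 19

Derivation:
After op 1 (push 19): stack=[19] mem=[0,0,0,0]
After op 2 (push 4): stack=[19,4] mem=[0,0,0,0]
After op 3 (push 1): stack=[19,4,1] mem=[0,0,0,0]
After op 4 (RCL M3): stack=[19,4,1,0] mem=[0,0,0,0]
After op 5 (STO M0): stack=[19,4,1] mem=[0,0,0,0]
After op 6 (pop): stack=[19,4] mem=[0,0,0,0]
After op 7 (RCL M0): stack=[19,4,0] mem=[0,0,0,0]
After op 8 (RCL M0): stack=[19,4,0,0] mem=[0,0,0,0]
After op 9 (*): stack=[19,4,0] mem=[0,0,0,0]
After op 10 (*): stack=[19,0] mem=[0,0,0,0]
After op 11 (swap): stack=[0,19] mem=[0,0,0,0]
After op 12 (swap): stack=[19,0] mem=[0,0,0,0]
After op 13 (pop): stack=[19] mem=[0,0,0,0]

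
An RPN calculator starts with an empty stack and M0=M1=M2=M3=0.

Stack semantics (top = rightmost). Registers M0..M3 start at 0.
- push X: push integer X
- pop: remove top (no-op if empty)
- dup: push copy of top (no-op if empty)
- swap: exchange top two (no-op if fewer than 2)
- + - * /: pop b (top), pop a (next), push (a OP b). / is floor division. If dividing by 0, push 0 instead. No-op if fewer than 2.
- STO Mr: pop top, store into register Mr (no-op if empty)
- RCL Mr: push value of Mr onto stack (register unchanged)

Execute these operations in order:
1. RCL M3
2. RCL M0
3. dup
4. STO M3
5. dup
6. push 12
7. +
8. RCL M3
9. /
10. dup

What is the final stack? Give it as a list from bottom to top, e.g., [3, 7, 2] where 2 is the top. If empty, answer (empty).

After op 1 (RCL M3): stack=[0] mem=[0,0,0,0]
After op 2 (RCL M0): stack=[0,0] mem=[0,0,0,0]
After op 3 (dup): stack=[0,0,0] mem=[0,0,0,0]
After op 4 (STO M3): stack=[0,0] mem=[0,0,0,0]
After op 5 (dup): stack=[0,0,0] mem=[0,0,0,0]
After op 6 (push 12): stack=[0,0,0,12] mem=[0,0,0,0]
After op 7 (+): stack=[0,0,12] mem=[0,0,0,0]
After op 8 (RCL M3): stack=[0,0,12,0] mem=[0,0,0,0]
After op 9 (/): stack=[0,0,0] mem=[0,0,0,0]
After op 10 (dup): stack=[0,0,0,0] mem=[0,0,0,0]

Answer: [0, 0, 0, 0]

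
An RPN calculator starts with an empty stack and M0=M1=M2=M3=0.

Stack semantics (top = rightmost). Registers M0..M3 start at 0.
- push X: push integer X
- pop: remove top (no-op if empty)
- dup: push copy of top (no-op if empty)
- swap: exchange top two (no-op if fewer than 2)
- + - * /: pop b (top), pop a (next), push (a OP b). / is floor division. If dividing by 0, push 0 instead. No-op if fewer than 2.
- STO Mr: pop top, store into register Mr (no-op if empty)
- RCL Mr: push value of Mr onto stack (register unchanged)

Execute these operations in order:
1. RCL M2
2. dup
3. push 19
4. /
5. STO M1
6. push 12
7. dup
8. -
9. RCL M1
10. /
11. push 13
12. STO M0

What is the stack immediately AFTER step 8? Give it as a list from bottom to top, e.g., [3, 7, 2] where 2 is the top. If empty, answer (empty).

After op 1 (RCL M2): stack=[0] mem=[0,0,0,0]
After op 2 (dup): stack=[0,0] mem=[0,0,0,0]
After op 3 (push 19): stack=[0,0,19] mem=[0,0,0,0]
After op 4 (/): stack=[0,0] mem=[0,0,0,0]
After op 5 (STO M1): stack=[0] mem=[0,0,0,0]
After op 6 (push 12): stack=[0,12] mem=[0,0,0,0]
After op 7 (dup): stack=[0,12,12] mem=[0,0,0,0]
After op 8 (-): stack=[0,0] mem=[0,0,0,0]

[0, 0]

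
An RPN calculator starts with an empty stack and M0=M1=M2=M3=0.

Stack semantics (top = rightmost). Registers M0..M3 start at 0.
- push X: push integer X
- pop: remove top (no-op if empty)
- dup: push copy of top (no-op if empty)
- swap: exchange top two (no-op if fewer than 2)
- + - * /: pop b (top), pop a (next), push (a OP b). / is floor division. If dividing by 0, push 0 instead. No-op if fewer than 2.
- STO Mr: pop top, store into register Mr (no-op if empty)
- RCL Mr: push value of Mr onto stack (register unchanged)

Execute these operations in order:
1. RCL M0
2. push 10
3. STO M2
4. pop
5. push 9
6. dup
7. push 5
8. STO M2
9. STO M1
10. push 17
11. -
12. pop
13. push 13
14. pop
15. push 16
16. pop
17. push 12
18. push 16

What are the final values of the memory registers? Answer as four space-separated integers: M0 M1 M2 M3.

After op 1 (RCL M0): stack=[0] mem=[0,0,0,0]
After op 2 (push 10): stack=[0,10] mem=[0,0,0,0]
After op 3 (STO M2): stack=[0] mem=[0,0,10,0]
After op 4 (pop): stack=[empty] mem=[0,0,10,0]
After op 5 (push 9): stack=[9] mem=[0,0,10,0]
After op 6 (dup): stack=[9,9] mem=[0,0,10,0]
After op 7 (push 5): stack=[9,9,5] mem=[0,0,10,0]
After op 8 (STO M2): stack=[9,9] mem=[0,0,5,0]
After op 9 (STO M1): stack=[9] mem=[0,9,5,0]
After op 10 (push 17): stack=[9,17] mem=[0,9,5,0]
After op 11 (-): stack=[-8] mem=[0,9,5,0]
After op 12 (pop): stack=[empty] mem=[0,9,5,0]
After op 13 (push 13): stack=[13] mem=[0,9,5,0]
After op 14 (pop): stack=[empty] mem=[0,9,5,0]
After op 15 (push 16): stack=[16] mem=[0,9,5,0]
After op 16 (pop): stack=[empty] mem=[0,9,5,0]
After op 17 (push 12): stack=[12] mem=[0,9,5,0]
After op 18 (push 16): stack=[12,16] mem=[0,9,5,0]

Answer: 0 9 5 0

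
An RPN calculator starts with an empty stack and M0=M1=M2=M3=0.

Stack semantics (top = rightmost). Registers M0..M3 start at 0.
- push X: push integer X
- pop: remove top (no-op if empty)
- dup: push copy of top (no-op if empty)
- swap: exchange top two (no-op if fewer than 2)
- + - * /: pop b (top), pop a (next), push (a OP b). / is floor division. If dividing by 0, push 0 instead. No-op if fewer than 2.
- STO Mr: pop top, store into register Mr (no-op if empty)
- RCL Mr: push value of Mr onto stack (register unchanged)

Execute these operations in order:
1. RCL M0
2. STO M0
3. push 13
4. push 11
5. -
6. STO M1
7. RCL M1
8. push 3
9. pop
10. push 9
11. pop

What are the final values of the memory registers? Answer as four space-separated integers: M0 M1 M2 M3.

After op 1 (RCL M0): stack=[0] mem=[0,0,0,0]
After op 2 (STO M0): stack=[empty] mem=[0,0,0,0]
After op 3 (push 13): stack=[13] mem=[0,0,0,0]
After op 4 (push 11): stack=[13,11] mem=[0,0,0,0]
After op 5 (-): stack=[2] mem=[0,0,0,0]
After op 6 (STO M1): stack=[empty] mem=[0,2,0,0]
After op 7 (RCL M1): stack=[2] mem=[0,2,0,0]
After op 8 (push 3): stack=[2,3] mem=[0,2,0,0]
After op 9 (pop): stack=[2] mem=[0,2,0,0]
After op 10 (push 9): stack=[2,9] mem=[0,2,0,0]
After op 11 (pop): stack=[2] mem=[0,2,0,0]

Answer: 0 2 0 0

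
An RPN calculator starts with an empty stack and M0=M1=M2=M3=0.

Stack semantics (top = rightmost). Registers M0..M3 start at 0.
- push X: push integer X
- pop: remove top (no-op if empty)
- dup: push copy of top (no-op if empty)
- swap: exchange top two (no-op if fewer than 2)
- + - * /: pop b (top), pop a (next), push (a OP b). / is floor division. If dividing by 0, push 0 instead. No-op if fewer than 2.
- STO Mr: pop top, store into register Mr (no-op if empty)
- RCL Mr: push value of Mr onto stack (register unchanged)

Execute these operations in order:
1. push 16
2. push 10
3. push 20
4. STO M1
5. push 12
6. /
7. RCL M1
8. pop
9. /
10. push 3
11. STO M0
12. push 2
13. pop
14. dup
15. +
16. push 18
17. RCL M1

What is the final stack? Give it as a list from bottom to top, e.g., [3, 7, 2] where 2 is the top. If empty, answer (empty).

Answer: [0, 18, 20]

Derivation:
After op 1 (push 16): stack=[16] mem=[0,0,0,0]
After op 2 (push 10): stack=[16,10] mem=[0,0,0,0]
After op 3 (push 20): stack=[16,10,20] mem=[0,0,0,0]
After op 4 (STO M1): stack=[16,10] mem=[0,20,0,0]
After op 5 (push 12): stack=[16,10,12] mem=[0,20,0,0]
After op 6 (/): stack=[16,0] mem=[0,20,0,0]
After op 7 (RCL M1): stack=[16,0,20] mem=[0,20,0,0]
After op 8 (pop): stack=[16,0] mem=[0,20,0,0]
After op 9 (/): stack=[0] mem=[0,20,0,0]
After op 10 (push 3): stack=[0,3] mem=[0,20,0,0]
After op 11 (STO M0): stack=[0] mem=[3,20,0,0]
After op 12 (push 2): stack=[0,2] mem=[3,20,0,0]
After op 13 (pop): stack=[0] mem=[3,20,0,0]
After op 14 (dup): stack=[0,0] mem=[3,20,0,0]
After op 15 (+): stack=[0] mem=[3,20,0,0]
After op 16 (push 18): stack=[0,18] mem=[3,20,0,0]
After op 17 (RCL M1): stack=[0,18,20] mem=[3,20,0,0]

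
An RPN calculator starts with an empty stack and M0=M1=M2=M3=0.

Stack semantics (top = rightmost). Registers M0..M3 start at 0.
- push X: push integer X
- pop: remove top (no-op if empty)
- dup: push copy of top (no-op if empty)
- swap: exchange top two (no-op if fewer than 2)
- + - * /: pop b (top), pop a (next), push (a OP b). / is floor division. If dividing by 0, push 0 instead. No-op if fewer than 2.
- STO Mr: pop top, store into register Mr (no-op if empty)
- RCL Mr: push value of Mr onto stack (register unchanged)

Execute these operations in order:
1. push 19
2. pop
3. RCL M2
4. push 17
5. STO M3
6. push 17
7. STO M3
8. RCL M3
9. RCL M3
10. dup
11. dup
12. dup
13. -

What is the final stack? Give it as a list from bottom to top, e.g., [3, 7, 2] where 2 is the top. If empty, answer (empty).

After op 1 (push 19): stack=[19] mem=[0,0,0,0]
After op 2 (pop): stack=[empty] mem=[0,0,0,0]
After op 3 (RCL M2): stack=[0] mem=[0,0,0,0]
After op 4 (push 17): stack=[0,17] mem=[0,0,0,0]
After op 5 (STO M3): stack=[0] mem=[0,0,0,17]
After op 6 (push 17): stack=[0,17] mem=[0,0,0,17]
After op 7 (STO M3): stack=[0] mem=[0,0,0,17]
After op 8 (RCL M3): stack=[0,17] mem=[0,0,0,17]
After op 9 (RCL M3): stack=[0,17,17] mem=[0,0,0,17]
After op 10 (dup): stack=[0,17,17,17] mem=[0,0,0,17]
After op 11 (dup): stack=[0,17,17,17,17] mem=[0,0,0,17]
After op 12 (dup): stack=[0,17,17,17,17,17] mem=[0,0,0,17]
After op 13 (-): stack=[0,17,17,17,0] mem=[0,0,0,17]

Answer: [0, 17, 17, 17, 0]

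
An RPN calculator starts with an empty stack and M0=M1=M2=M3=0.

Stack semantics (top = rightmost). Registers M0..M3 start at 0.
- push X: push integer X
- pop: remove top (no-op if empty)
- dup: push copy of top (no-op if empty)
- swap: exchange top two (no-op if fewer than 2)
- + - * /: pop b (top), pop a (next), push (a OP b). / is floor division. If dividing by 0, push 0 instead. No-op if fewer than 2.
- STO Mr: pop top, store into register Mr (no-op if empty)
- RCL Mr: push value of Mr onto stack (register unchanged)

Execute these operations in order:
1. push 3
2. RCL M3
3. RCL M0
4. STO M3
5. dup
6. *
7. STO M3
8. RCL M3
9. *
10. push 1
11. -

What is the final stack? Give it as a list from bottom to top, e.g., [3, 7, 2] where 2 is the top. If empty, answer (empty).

Answer: [-1]

Derivation:
After op 1 (push 3): stack=[3] mem=[0,0,0,0]
After op 2 (RCL M3): stack=[3,0] mem=[0,0,0,0]
After op 3 (RCL M0): stack=[3,0,0] mem=[0,0,0,0]
After op 4 (STO M3): stack=[3,0] mem=[0,0,0,0]
After op 5 (dup): stack=[3,0,0] mem=[0,0,0,0]
After op 6 (*): stack=[3,0] mem=[0,0,0,0]
After op 7 (STO M3): stack=[3] mem=[0,0,0,0]
After op 8 (RCL M3): stack=[3,0] mem=[0,0,0,0]
After op 9 (*): stack=[0] mem=[0,0,0,0]
After op 10 (push 1): stack=[0,1] mem=[0,0,0,0]
After op 11 (-): stack=[-1] mem=[0,0,0,0]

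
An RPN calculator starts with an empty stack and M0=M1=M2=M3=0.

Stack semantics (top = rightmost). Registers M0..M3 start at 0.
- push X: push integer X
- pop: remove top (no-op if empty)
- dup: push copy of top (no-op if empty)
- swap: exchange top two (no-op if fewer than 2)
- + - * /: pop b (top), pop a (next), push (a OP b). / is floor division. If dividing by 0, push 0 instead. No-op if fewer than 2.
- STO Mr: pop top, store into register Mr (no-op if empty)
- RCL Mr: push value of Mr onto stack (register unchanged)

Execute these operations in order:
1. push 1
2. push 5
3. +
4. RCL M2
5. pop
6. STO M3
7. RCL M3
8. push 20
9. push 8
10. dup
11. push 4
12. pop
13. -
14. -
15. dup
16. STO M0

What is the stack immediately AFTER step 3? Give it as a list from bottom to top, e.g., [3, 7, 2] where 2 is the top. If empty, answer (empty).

After op 1 (push 1): stack=[1] mem=[0,0,0,0]
After op 2 (push 5): stack=[1,5] mem=[0,0,0,0]
After op 3 (+): stack=[6] mem=[0,0,0,0]

[6]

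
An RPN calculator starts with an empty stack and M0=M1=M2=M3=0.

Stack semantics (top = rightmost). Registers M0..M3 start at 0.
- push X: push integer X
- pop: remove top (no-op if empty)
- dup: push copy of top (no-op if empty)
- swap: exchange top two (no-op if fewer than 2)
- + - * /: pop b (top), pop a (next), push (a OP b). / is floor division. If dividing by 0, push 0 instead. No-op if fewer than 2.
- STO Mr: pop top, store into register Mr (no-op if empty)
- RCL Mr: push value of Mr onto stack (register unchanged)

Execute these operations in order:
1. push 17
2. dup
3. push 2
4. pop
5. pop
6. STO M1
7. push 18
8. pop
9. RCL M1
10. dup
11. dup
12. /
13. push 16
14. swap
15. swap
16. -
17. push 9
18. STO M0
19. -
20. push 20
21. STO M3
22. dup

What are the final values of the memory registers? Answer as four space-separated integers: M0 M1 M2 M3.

Answer: 9 17 0 20

Derivation:
After op 1 (push 17): stack=[17] mem=[0,0,0,0]
After op 2 (dup): stack=[17,17] mem=[0,0,0,0]
After op 3 (push 2): stack=[17,17,2] mem=[0,0,0,0]
After op 4 (pop): stack=[17,17] mem=[0,0,0,0]
After op 5 (pop): stack=[17] mem=[0,0,0,0]
After op 6 (STO M1): stack=[empty] mem=[0,17,0,0]
After op 7 (push 18): stack=[18] mem=[0,17,0,0]
After op 8 (pop): stack=[empty] mem=[0,17,0,0]
After op 9 (RCL M1): stack=[17] mem=[0,17,0,0]
After op 10 (dup): stack=[17,17] mem=[0,17,0,0]
After op 11 (dup): stack=[17,17,17] mem=[0,17,0,0]
After op 12 (/): stack=[17,1] mem=[0,17,0,0]
After op 13 (push 16): stack=[17,1,16] mem=[0,17,0,0]
After op 14 (swap): stack=[17,16,1] mem=[0,17,0,0]
After op 15 (swap): stack=[17,1,16] mem=[0,17,0,0]
After op 16 (-): stack=[17,-15] mem=[0,17,0,0]
After op 17 (push 9): stack=[17,-15,9] mem=[0,17,0,0]
After op 18 (STO M0): stack=[17,-15] mem=[9,17,0,0]
After op 19 (-): stack=[32] mem=[9,17,0,0]
After op 20 (push 20): stack=[32,20] mem=[9,17,0,0]
After op 21 (STO M3): stack=[32] mem=[9,17,0,20]
After op 22 (dup): stack=[32,32] mem=[9,17,0,20]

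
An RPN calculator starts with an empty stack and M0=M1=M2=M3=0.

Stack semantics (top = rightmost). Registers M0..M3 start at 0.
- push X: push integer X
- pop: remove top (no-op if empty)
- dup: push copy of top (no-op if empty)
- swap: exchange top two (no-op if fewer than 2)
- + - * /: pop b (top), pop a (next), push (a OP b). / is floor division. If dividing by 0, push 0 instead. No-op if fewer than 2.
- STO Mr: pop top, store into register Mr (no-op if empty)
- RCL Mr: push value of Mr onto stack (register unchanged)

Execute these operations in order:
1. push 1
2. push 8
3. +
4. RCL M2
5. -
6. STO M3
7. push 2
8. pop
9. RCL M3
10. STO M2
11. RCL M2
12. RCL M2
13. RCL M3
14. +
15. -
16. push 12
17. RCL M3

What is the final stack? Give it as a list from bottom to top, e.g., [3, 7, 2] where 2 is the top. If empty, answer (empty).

After op 1 (push 1): stack=[1] mem=[0,0,0,0]
After op 2 (push 8): stack=[1,8] mem=[0,0,0,0]
After op 3 (+): stack=[9] mem=[0,0,0,0]
After op 4 (RCL M2): stack=[9,0] mem=[0,0,0,0]
After op 5 (-): stack=[9] mem=[0,0,0,0]
After op 6 (STO M3): stack=[empty] mem=[0,0,0,9]
After op 7 (push 2): stack=[2] mem=[0,0,0,9]
After op 8 (pop): stack=[empty] mem=[0,0,0,9]
After op 9 (RCL M3): stack=[9] mem=[0,0,0,9]
After op 10 (STO M2): stack=[empty] mem=[0,0,9,9]
After op 11 (RCL M2): stack=[9] mem=[0,0,9,9]
After op 12 (RCL M2): stack=[9,9] mem=[0,0,9,9]
After op 13 (RCL M3): stack=[9,9,9] mem=[0,0,9,9]
After op 14 (+): stack=[9,18] mem=[0,0,9,9]
After op 15 (-): stack=[-9] mem=[0,0,9,9]
After op 16 (push 12): stack=[-9,12] mem=[0,0,9,9]
After op 17 (RCL M3): stack=[-9,12,9] mem=[0,0,9,9]

Answer: [-9, 12, 9]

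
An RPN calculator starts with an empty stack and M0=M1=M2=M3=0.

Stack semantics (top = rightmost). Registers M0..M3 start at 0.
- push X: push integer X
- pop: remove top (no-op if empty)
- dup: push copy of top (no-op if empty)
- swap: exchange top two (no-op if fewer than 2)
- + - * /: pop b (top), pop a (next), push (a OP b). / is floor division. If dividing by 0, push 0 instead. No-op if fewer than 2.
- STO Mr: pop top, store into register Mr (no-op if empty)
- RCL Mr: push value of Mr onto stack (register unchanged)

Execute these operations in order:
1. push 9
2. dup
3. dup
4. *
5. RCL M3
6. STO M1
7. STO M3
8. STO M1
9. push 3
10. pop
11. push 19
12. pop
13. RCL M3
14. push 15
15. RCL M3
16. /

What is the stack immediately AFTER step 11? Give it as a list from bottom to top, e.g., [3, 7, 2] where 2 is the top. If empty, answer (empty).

After op 1 (push 9): stack=[9] mem=[0,0,0,0]
After op 2 (dup): stack=[9,9] mem=[0,0,0,0]
After op 3 (dup): stack=[9,9,9] mem=[0,0,0,0]
After op 4 (*): stack=[9,81] mem=[0,0,0,0]
After op 5 (RCL M3): stack=[9,81,0] mem=[0,0,0,0]
After op 6 (STO M1): stack=[9,81] mem=[0,0,0,0]
After op 7 (STO M3): stack=[9] mem=[0,0,0,81]
After op 8 (STO M1): stack=[empty] mem=[0,9,0,81]
After op 9 (push 3): stack=[3] mem=[0,9,0,81]
After op 10 (pop): stack=[empty] mem=[0,9,0,81]
After op 11 (push 19): stack=[19] mem=[0,9,0,81]

[19]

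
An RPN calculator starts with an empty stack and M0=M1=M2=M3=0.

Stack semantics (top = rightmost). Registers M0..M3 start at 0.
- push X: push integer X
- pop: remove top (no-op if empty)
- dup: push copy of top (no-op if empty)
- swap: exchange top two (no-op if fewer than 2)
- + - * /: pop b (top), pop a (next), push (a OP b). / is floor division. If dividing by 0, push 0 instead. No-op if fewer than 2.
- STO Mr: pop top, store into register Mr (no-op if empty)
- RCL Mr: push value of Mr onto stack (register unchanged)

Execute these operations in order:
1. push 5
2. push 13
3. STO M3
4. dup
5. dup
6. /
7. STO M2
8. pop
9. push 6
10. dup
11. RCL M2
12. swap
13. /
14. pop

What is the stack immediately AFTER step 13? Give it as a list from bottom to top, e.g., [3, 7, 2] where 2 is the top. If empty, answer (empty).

After op 1 (push 5): stack=[5] mem=[0,0,0,0]
After op 2 (push 13): stack=[5,13] mem=[0,0,0,0]
After op 3 (STO M3): stack=[5] mem=[0,0,0,13]
After op 4 (dup): stack=[5,5] mem=[0,0,0,13]
After op 5 (dup): stack=[5,5,5] mem=[0,0,0,13]
After op 6 (/): stack=[5,1] mem=[0,0,0,13]
After op 7 (STO M2): stack=[5] mem=[0,0,1,13]
After op 8 (pop): stack=[empty] mem=[0,0,1,13]
After op 9 (push 6): stack=[6] mem=[0,0,1,13]
After op 10 (dup): stack=[6,6] mem=[0,0,1,13]
After op 11 (RCL M2): stack=[6,6,1] mem=[0,0,1,13]
After op 12 (swap): stack=[6,1,6] mem=[0,0,1,13]
After op 13 (/): stack=[6,0] mem=[0,0,1,13]

[6, 0]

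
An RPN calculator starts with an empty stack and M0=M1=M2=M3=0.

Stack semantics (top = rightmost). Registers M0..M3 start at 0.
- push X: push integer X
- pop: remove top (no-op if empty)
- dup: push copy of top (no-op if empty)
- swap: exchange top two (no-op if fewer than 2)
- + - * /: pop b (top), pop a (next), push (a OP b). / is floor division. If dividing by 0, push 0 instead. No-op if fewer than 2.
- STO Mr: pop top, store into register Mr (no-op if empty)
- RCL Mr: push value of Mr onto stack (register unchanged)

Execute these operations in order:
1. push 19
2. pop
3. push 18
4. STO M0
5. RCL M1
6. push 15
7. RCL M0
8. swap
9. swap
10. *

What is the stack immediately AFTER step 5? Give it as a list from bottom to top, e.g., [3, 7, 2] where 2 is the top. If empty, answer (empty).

After op 1 (push 19): stack=[19] mem=[0,0,0,0]
After op 2 (pop): stack=[empty] mem=[0,0,0,0]
After op 3 (push 18): stack=[18] mem=[0,0,0,0]
After op 4 (STO M0): stack=[empty] mem=[18,0,0,0]
After op 5 (RCL M1): stack=[0] mem=[18,0,0,0]

[0]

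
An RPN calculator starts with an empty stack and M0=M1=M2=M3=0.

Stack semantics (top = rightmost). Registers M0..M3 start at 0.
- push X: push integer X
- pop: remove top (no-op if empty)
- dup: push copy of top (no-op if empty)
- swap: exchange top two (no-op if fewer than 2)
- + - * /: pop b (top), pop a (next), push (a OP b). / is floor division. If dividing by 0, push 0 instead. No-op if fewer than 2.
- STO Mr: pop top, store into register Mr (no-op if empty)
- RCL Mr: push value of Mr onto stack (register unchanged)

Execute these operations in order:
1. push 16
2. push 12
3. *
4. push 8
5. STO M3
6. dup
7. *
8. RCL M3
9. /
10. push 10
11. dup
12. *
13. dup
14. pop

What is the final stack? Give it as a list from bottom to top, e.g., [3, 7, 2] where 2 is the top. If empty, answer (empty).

Answer: [4608, 100]

Derivation:
After op 1 (push 16): stack=[16] mem=[0,0,0,0]
After op 2 (push 12): stack=[16,12] mem=[0,0,0,0]
After op 3 (*): stack=[192] mem=[0,0,0,0]
After op 4 (push 8): stack=[192,8] mem=[0,0,0,0]
After op 5 (STO M3): stack=[192] mem=[0,0,0,8]
After op 6 (dup): stack=[192,192] mem=[0,0,0,8]
After op 7 (*): stack=[36864] mem=[0,0,0,8]
After op 8 (RCL M3): stack=[36864,8] mem=[0,0,0,8]
After op 9 (/): stack=[4608] mem=[0,0,0,8]
After op 10 (push 10): stack=[4608,10] mem=[0,0,0,8]
After op 11 (dup): stack=[4608,10,10] mem=[0,0,0,8]
After op 12 (*): stack=[4608,100] mem=[0,0,0,8]
After op 13 (dup): stack=[4608,100,100] mem=[0,0,0,8]
After op 14 (pop): stack=[4608,100] mem=[0,0,0,8]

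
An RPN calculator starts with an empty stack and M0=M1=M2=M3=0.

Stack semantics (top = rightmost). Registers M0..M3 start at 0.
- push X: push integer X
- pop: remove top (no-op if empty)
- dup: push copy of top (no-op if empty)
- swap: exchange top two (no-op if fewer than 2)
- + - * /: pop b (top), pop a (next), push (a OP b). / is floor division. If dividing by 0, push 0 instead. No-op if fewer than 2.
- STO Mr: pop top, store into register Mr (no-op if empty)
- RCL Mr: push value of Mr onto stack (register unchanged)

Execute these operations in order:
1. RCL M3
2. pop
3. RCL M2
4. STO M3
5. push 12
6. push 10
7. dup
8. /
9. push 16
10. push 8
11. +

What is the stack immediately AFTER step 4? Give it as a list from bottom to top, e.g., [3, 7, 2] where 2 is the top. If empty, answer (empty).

After op 1 (RCL M3): stack=[0] mem=[0,0,0,0]
After op 2 (pop): stack=[empty] mem=[0,0,0,0]
After op 3 (RCL M2): stack=[0] mem=[0,0,0,0]
After op 4 (STO M3): stack=[empty] mem=[0,0,0,0]

(empty)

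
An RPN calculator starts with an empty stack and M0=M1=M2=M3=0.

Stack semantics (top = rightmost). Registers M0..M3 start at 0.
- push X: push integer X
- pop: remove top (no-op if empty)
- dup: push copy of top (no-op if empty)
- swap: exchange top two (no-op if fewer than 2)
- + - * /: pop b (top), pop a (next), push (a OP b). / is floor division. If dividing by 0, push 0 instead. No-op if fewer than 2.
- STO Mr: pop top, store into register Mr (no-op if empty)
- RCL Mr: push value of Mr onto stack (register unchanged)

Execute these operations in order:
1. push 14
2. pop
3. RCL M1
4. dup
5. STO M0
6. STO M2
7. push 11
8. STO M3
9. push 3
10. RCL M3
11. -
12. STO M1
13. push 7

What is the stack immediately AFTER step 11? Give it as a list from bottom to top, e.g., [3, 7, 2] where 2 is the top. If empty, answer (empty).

After op 1 (push 14): stack=[14] mem=[0,0,0,0]
After op 2 (pop): stack=[empty] mem=[0,0,0,0]
After op 3 (RCL M1): stack=[0] mem=[0,0,0,0]
After op 4 (dup): stack=[0,0] mem=[0,0,0,0]
After op 5 (STO M0): stack=[0] mem=[0,0,0,0]
After op 6 (STO M2): stack=[empty] mem=[0,0,0,0]
After op 7 (push 11): stack=[11] mem=[0,0,0,0]
After op 8 (STO M3): stack=[empty] mem=[0,0,0,11]
After op 9 (push 3): stack=[3] mem=[0,0,0,11]
After op 10 (RCL M3): stack=[3,11] mem=[0,0,0,11]
After op 11 (-): stack=[-8] mem=[0,0,0,11]

[-8]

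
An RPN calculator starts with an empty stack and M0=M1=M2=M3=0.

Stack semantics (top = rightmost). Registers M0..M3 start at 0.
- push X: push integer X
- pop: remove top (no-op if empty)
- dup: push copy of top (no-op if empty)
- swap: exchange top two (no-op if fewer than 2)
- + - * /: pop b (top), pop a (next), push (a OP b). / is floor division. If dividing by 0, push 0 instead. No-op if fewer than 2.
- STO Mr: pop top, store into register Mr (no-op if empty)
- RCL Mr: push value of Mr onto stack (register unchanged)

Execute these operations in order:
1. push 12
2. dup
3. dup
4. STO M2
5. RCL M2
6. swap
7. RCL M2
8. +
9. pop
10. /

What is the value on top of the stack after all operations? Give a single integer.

Answer: 1

Derivation:
After op 1 (push 12): stack=[12] mem=[0,0,0,0]
After op 2 (dup): stack=[12,12] mem=[0,0,0,0]
After op 3 (dup): stack=[12,12,12] mem=[0,0,0,0]
After op 4 (STO M2): stack=[12,12] mem=[0,0,12,0]
After op 5 (RCL M2): stack=[12,12,12] mem=[0,0,12,0]
After op 6 (swap): stack=[12,12,12] mem=[0,0,12,0]
After op 7 (RCL M2): stack=[12,12,12,12] mem=[0,0,12,0]
After op 8 (+): stack=[12,12,24] mem=[0,0,12,0]
After op 9 (pop): stack=[12,12] mem=[0,0,12,0]
After op 10 (/): stack=[1] mem=[0,0,12,0]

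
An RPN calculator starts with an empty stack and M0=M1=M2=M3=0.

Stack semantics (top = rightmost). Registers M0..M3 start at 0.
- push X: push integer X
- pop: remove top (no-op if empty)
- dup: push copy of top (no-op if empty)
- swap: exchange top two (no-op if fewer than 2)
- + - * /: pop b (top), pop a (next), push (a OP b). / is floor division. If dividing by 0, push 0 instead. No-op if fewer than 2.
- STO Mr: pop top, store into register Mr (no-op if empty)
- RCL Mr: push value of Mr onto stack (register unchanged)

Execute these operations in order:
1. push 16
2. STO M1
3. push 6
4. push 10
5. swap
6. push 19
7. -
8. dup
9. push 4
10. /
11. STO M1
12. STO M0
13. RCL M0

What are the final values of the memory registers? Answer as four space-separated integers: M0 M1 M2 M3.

After op 1 (push 16): stack=[16] mem=[0,0,0,0]
After op 2 (STO M1): stack=[empty] mem=[0,16,0,0]
After op 3 (push 6): stack=[6] mem=[0,16,0,0]
After op 4 (push 10): stack=[6,10] mem=[0,16,0,0]
After op 5 (swap): stack=[10,6] mem=[0,16,0,0]
After op 6 (push 19): stack=[10,6,19] mem=[0,16,0,0]
After op 7 (-): stack=[10,-13] mem=[0,16,0,0]
After op 8 (dup): stack=[10,-13,-13] mem=[0,16,0,0]
After op 9 (push 4): stack=[10,-13,-13,4] mem=[0,16,0,0]
After op 10 (/): stack=[10,-13,-4] mem=[0,16,0,0]
After op 11 (STO M1): stack=[10,-13] mem=[0,-4,0,0]
After op 12 (STO M0): stack=[10] mem=[-13,-4,0,0]
After op 13 (RCL M0): stack=[10,-13] mem=[-13,-4,0,0]

Answer: -13 -4 0 0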